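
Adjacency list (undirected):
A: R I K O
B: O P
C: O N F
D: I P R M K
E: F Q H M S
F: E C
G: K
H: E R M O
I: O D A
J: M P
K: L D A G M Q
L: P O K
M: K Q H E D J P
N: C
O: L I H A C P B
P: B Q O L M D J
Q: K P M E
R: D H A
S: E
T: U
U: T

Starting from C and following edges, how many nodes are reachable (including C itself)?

19

BFS from C visits: C, O, N, F, P, L, I, H, B, A, E, Q, M, J, D, K, R, S, G
Reachable nodes: 19 of 21 total.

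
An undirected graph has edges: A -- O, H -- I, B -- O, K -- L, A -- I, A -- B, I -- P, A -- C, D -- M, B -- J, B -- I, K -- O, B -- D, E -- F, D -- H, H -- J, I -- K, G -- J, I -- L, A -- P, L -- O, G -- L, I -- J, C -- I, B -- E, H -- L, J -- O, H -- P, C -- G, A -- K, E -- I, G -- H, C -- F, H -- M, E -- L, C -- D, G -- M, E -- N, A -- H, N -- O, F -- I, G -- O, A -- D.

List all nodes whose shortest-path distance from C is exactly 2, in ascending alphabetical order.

B, E, H, J, K, L, M, O, P

Level 0: C
Level 1: A, D, F, G, I
Level 2: B, E, H, J, K, L, M, O, P
Level 3: N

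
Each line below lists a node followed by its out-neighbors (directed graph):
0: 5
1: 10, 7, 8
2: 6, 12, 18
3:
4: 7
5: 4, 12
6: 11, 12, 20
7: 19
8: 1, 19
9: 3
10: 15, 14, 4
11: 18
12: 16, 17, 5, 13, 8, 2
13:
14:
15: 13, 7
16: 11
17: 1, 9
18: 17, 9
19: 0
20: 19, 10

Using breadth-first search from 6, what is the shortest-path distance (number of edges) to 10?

Level 0: 6
Level 1: 11, 12, 20
Level 2: 2, 5, 8, 10, 13, 16, 17, 18, 19
Level 3: 0, 1, 4, 9, 14, 15
Level 4: 3, 7
10 first appears at level 2.

2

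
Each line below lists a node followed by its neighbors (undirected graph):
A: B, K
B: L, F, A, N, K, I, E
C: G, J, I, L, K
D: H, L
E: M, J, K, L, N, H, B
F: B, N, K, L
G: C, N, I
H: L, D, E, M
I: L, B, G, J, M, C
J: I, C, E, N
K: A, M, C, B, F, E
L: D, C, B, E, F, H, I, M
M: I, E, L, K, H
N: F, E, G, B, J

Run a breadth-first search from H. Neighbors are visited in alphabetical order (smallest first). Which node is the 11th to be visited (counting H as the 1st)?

F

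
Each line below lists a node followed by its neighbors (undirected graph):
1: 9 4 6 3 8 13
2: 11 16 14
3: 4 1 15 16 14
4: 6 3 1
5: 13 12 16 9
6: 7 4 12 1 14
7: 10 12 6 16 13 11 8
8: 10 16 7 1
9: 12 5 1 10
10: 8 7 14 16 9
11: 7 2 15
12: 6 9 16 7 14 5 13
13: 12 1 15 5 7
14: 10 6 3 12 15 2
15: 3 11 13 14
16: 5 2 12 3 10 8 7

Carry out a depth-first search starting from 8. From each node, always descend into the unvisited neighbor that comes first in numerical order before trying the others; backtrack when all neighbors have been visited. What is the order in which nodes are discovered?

Visit 8
8 → 1
1 → 3
3 → 4
4 → 6
6 → 7
7 → 10
10 → 9
9 → 5
5 → 12
12 → 13
13 → 15
15 → 11
11 → 2
2 → 14
2 → 16

8, 1, 3, 4, 6, 7, 10, 9, 5, 12, 13, 15, 11, 2, 14, 16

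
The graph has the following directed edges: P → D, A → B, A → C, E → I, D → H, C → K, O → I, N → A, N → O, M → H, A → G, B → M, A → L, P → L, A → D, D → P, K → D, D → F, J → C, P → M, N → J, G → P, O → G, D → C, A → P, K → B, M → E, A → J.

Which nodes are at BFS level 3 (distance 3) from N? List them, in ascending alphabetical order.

Level 0: N
Level 1: A, J, O
Level 2: B, C, D, G, I, L, P
Level 3: F, H, K, M
Level 4: E

F, H, K, M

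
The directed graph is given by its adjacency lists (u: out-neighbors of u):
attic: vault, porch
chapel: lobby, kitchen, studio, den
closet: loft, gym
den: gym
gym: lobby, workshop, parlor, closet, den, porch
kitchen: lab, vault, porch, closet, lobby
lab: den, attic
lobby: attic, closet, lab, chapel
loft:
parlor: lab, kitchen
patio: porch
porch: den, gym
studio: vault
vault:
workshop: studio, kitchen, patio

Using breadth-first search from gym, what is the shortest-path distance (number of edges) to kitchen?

Level 0: gym
Level 1: closet, den, lobby, parlor, porch, workshop
Level 2: attic, chapel, kitchen, lab, loft, patio, studio
Level 3: vault
kitchen first appears at level 2.

2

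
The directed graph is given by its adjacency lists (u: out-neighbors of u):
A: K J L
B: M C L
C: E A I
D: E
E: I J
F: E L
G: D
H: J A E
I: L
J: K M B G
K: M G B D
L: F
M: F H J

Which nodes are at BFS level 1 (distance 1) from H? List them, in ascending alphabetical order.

A, E, J

Level 0: H
Level 1: A, E, J
Level 2: B, G, I, K, L, M
Level 3: C, D, F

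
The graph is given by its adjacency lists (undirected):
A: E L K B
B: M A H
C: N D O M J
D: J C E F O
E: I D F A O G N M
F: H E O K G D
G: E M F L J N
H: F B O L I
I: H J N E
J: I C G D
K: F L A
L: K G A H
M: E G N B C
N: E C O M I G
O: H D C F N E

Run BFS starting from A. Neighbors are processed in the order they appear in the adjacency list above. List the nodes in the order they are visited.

Visit A; enqueue E, L, K, B → queue [E, L, K, B]
Visit E; enqueue I, D, F, O, G, N, M → queue [L, K, B, I, D, F, O, G, N, M]
Visit L; enqueue H → queue [K, B, I, D, F, O, G, N, M, H]
Visit K → queue [B, I, D, F, O, G, N, M, H]
Visit B → queue [I, D, F, O, G, N, M, H]
Visit I; enqueue J → queue [D, F, O, G, N, M, H, J]
Visit D; enqueue C → queue [F, O, G, N, M, H, J, C]
Visit F → queue [O, G, N, M, H, J, C]
Visit O → queue [G, N, M, H, J, C]
Visit G → queue [N, M, H, J, C]
Visit N → queue [M, H, J, C]
Visit M → queue [H, J, C]
Visit H → queue [J, C]
Visit J → queue [C]
Visit C → queue []

A, E, L, K, B, I, D, F, O, G, N, M, H, J, C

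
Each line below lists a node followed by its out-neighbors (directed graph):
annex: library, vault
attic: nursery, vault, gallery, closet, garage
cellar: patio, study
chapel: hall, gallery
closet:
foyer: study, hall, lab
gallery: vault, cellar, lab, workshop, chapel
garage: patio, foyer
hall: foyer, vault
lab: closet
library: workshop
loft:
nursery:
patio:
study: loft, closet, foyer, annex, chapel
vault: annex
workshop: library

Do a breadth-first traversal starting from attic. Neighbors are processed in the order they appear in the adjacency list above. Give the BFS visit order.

Visit attic; enqueue nursery, vault, gallery, closet, garage → queue [nursery, vault, gallery, closet, garage]
Visit nursery → queue [vault, gallery, closet, garage]
Visit vault; enqueue annex → queue [gallery, closet, garage, annex]
Visit gallery; enqueue cellar, lab, workshop, chapel → queue [closet, garage, annex, cellar, lab, workshop, chapel]
Visit closet → queue [garage, annex, cellar, lab, workshop, chapel]
Visit garage; enqueue patio, foyer → queue [annex, cellar, lab, workshop, chapel, patio, foyer]
Visit annex; enqueue library → queue [cellar, lab, workshop, chapel, patio, foyer, library]
Visit cellar; enqueue study → queue [lab, workshop, chapel, patio, foyer, library, study]
Visit lab → queue [workshop, chapel, patio, foyer, library, study]
Visit workshop → queue [chapel, patio, foyer, library, study]
Visit chapel; enqueue hall → queue [patio, foyer, library, study, hall]
Visit patio → queue [foyer, library, study, hall]
Visit foyer → queue [library, study, hall]
Visit library → queue [study, hall]
Visit study; enqueue loft → queue [hall, loft]
Visit hall → queue [loft]
Visit loft → queue []

attic nursery vault gallery closet garage annex cellar lab workshop chapel patio foyer library study hall loft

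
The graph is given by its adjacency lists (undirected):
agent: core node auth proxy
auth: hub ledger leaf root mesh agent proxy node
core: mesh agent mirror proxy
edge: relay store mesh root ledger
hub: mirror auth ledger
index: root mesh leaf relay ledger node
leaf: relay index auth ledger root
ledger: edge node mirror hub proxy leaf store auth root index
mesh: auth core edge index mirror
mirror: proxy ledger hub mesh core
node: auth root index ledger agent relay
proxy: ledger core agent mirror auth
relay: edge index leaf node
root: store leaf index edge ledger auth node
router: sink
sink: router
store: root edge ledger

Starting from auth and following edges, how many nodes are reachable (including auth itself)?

BFS from auth visits: auth, hub, ledger, leaf, root, mesh, agent, proxy, node, mirror, edge, store, index, relay, core
Reachable nodes: 15 of 17 total.

15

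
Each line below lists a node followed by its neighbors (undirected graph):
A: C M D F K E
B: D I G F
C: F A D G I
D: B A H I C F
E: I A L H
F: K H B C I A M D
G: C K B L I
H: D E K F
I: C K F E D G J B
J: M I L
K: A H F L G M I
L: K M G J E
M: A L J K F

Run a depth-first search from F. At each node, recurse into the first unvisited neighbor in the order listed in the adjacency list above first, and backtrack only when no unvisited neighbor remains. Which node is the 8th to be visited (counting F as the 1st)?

E

Visit F
F → K
K → A
A → C
C → D
D → B
B → I
I → E
E → L
L → M
M → J
L → G
E → H

Visit order: F, K, A, C, D, B, I, E, L, M, J, G, H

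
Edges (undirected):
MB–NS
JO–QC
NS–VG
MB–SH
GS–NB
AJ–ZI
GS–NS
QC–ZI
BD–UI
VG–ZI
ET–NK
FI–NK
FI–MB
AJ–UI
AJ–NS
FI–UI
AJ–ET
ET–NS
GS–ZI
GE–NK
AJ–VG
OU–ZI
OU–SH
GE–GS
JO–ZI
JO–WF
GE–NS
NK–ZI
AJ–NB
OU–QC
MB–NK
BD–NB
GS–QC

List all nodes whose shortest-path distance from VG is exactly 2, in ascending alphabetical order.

ET, GE, GS, JO, MB, NB, NK, OU, QC, UI

Level 0: VG
Level 1: AJ, NS, ZI
Level 2: ET, GE, GS, JO, MB, NB, NK, OU, QC, UI
Level 3: BD, FI, SH, WF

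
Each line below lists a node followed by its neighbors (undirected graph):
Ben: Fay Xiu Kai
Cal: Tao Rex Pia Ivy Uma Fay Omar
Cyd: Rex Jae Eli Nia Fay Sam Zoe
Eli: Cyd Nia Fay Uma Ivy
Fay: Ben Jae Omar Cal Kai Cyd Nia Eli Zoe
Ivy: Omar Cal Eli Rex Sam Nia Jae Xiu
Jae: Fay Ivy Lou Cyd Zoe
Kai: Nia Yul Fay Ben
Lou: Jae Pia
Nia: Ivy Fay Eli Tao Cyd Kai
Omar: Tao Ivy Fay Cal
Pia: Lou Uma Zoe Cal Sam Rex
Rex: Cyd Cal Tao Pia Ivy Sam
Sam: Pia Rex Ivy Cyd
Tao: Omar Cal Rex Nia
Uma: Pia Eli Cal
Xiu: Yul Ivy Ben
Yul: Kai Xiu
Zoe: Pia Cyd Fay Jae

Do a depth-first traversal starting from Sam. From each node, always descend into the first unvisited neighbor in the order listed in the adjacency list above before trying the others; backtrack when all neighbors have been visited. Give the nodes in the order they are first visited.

Sam, Pia, Lou, Jae, Fay, Ben, Xiu, Yul, Kai, Nia, Ivy, Omar, Tao, Cal, Rex, Cyd, Eli, Uma, Zoe

Visit Sam
Sam → Pia
Pia → Lou
Lou → Jae
Jae → Fay
Fay → Ben
Ben → Xiu
Xiu → Yul
Yul → Kai
Kai → Nia
Nia → Ivy
Ivy → Omar
Omar → Tao
Tao → Cal
Cal → Rex
Rex → Cyd
Cyd → Eli
Eli → Uma
Cyd → Zoe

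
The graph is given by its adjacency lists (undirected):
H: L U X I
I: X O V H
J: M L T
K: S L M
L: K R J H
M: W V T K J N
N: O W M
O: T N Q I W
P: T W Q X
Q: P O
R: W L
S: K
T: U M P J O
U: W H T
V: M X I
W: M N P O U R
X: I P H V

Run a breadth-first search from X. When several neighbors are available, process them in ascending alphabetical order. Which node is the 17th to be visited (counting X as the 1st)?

Visit X; enqueue H, I, P, V → queue [H, I, P, V]
Visit H; enqueue L, U → queue [I, P, V, L, U]
Visit I; enqueue O → queue [P, V, L, U, O]
Visit P; enqueue Q, T, W → queue [V, L, U, O, Q, T, W]
Visit V; enqueue M → queue [L, U, O, Q, T, W, M]
Visit L; enqueue J, K, R → queue [U, O, Q, T, W, M, J, K, R]
Visit U → queue [O, Q, T, W, M, J, K, R]
Visit O; enqueue N → queue [Q, T, W, M, J, K, R, N]
Visit Q → queue [T, W, M, J, K, R, N]
Visit T → queue [W, M, J, K, R, N]
Visit W → queue [M, J, K, R, N]
Visit M → queue [J, K, R, N]
Visit J → queue [K, R, N]
Visit K; enqueue S → queue [R, N, S]
Visit R → queue [N, S]
Visit N → queue [S]
Visit S → queue []

Visit order: X, H, I, P, V, L, U, O, Q, T, W, M, J, K, R, N, S

S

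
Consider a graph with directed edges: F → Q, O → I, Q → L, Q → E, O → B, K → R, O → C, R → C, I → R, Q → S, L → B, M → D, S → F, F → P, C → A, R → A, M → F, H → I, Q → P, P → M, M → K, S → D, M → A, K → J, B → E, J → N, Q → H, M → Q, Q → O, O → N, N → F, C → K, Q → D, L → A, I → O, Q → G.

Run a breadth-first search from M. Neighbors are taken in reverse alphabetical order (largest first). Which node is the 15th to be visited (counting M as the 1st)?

J

Visit M; enqueue Q, K, F, D, A → queue [Q, K, F, D, A]
Visit Q; enqueue S, P, O, L, H, G, E → queue [K, F, D, A, S, P, O, L, H, G, E]
Visit K; enqueue R, J → queue [F, D, A, S, P, O, L, H, G, E, R, J]
Visit F → queue [D, A, S, P, O, L, H, G, E, R, J]
Visit D → queue [A, S, P, O, L, H, G, E, R, J]
Visit A → queue [S, P, O, L, H, G, E, R, J]
Visit S → queue [P, O, L, H, G, E, R, J]
Visit P → queue [O, L, H, G, E, R, J]
Visit O; enqueue N, I, C, B → queue [L, H, G, E, R, J, N, I, C, B]
Visit L → queue [H, G, E, R, J, N, I, C, B]
Visit H → queue [G, E, R, J, N, I, C, B]
Visit G → queue [E, R, J, N, I, C, B]
Visit E → queue [R, J, N, I, C, B]
Visit R → queue [J, N, I, C, B]
Visit J → queue [N, I, C, B]
Visit N → queue [I, C, B]
Visit I → queue [C, B]
Visit C → queue [B]
Visit B → queue []

Visit order: M, Q, K, F, D, A, S, P, O, L, H, G, E, R, J, N, I, C, B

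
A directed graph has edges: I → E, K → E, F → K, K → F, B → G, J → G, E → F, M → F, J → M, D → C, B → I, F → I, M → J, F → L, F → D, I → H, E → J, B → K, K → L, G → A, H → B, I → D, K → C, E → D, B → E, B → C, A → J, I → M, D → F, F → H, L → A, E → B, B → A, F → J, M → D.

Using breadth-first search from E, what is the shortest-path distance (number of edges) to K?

2

Level 0: E
Level 1: B, D, F, J
Level 2: A, C, G, H, I, K, L, M
K first appears at level 2.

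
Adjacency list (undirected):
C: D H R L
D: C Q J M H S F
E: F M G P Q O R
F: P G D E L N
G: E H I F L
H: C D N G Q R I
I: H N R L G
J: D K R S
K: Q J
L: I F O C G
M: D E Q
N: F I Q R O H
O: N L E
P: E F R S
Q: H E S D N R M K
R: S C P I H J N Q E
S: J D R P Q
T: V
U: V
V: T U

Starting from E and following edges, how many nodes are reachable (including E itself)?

BFS from E visits: E, F, M, G, P, Q, O, R, D, L, N, H, I, S, K, C, J
Reachable nodes: 17 of 20 total.

17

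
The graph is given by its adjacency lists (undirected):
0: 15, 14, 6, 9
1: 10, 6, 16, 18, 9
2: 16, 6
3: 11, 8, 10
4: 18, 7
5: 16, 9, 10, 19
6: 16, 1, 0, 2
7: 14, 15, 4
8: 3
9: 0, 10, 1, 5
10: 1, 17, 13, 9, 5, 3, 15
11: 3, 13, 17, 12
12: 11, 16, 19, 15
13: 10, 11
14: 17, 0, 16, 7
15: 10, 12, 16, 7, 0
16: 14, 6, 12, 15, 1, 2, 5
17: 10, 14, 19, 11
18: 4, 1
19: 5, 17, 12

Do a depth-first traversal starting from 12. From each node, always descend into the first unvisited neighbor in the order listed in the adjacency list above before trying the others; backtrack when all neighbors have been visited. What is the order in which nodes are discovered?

Visit 12
12 → 11
11 → 3
3 → 8
3 → 10
10 → 1
1 → 6
6 → 16
16 → 14
14 → 17
17 → 19
19 → 5
5 → 9
9 → 0
0 → 15
15 → 7
7 → 4
4 → 18
16 → 2
10 → 13

12, 11, 3, 8, 10, 1, 6, 16, 14, 17, 19, 5, 9, 0, 15, 7, 4, 18, 2, 13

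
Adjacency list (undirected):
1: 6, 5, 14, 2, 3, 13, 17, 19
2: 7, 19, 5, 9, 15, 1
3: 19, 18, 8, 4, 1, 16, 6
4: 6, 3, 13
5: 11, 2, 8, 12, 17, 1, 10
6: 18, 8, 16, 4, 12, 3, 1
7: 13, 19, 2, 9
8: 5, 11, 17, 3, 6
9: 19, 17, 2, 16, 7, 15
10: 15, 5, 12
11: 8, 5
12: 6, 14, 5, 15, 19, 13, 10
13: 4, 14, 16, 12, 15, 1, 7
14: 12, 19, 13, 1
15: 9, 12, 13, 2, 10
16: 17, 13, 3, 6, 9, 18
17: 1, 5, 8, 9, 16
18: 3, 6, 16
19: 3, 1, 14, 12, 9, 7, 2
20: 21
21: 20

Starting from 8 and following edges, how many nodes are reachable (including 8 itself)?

19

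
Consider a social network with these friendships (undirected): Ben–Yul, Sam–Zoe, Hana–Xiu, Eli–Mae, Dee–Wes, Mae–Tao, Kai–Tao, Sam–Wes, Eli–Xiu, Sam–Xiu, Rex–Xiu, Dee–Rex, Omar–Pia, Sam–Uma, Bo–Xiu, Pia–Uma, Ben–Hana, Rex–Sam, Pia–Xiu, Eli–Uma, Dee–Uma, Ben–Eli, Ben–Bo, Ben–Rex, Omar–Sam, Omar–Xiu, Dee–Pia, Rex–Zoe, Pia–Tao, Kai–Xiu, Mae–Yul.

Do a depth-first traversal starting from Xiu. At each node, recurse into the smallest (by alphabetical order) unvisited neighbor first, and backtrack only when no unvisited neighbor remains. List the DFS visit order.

Xiu, Bo, Ben, Eli, Mae, Tao, Kai, Pia, Dee, Rex, Sam, Omar, Uma, Wes, Zoe, Yul, Hana

Visit Xiu
Xiu → Bo
Bo → Ben
Ben → Eli
Eli → Mae
Mae → Tao
Tao → Kai
Tao → Pia
Pia → Dee
Dee → Rex
Rex → Sam
Sam → Omar
Sam → Uma
Sam → Wes
Sam → Zoe
Mae → Yul
Ben → Hana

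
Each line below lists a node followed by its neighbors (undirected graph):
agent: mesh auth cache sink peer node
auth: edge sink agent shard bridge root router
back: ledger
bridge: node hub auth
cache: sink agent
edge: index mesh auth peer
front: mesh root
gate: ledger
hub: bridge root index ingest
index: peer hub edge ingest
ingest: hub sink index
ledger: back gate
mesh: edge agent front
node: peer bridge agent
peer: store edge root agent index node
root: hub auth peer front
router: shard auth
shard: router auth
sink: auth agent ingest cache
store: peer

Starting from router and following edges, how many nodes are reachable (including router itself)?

17

BFS from router visits: router, auth, shard, agent, bridge, edge, root, sink, cache, mesh, node, peer, hub, index, front, ingest, store
Reachable nodes: 17 of 20 total.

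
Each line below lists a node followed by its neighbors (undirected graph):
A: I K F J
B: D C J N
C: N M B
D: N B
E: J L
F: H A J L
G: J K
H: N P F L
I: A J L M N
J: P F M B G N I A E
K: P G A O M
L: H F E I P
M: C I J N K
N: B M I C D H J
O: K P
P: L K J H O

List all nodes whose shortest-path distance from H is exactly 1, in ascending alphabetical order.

F, L, N, P

Level 0: H
Level 1: F, L, N, P
Level 2: A, B, C, D, E, I, J, K, M, O
Level 3: G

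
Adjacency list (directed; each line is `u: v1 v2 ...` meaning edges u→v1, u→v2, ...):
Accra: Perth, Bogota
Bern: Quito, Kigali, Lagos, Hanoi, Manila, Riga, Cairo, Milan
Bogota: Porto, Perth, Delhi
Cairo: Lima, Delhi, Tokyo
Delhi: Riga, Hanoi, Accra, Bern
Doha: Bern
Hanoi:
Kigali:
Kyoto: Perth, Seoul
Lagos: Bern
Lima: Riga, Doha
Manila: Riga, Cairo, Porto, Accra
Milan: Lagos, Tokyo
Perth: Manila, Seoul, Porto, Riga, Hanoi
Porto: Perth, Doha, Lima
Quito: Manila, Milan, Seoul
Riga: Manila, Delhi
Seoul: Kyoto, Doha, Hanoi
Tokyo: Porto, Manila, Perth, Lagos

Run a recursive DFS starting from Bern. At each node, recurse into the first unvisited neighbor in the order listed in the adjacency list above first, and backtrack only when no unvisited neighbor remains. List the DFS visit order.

Visit Bern
Bern → Quito
Quito → Manila
Manila → Riga
Riga → Delhi
Delhi → Hanoi
Delhi → Accra
Accra → Perth
Perth → Seoul
Seoul → Kyoto
Seoul → Doha
Perth → Porto
Porto → Lima
Accra → Bogota
Manila → Cairo
Cairo → Tokyo
Tokyo → Lagos
Quito → Milan
Bern → Kigali

Bern → Quito → Manila → Riga → Delhi → Hanoi → Accra → Perth → Seoul → Kyoto → Doha → Porto → Lima → Bogota → Cairo → Tokyo → Lagos → Milan → Kigali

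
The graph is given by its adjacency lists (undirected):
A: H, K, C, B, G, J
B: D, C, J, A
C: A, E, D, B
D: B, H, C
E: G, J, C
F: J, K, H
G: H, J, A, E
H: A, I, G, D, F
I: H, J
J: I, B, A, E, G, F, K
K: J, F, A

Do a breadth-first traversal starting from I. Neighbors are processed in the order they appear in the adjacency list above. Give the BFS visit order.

I, H, J, A, G, D, F, B, E, K, C

Visit I; enqueue H, J → queue [H, J]
Visit H; enqueue A, G, D, F → queue [J, A, G, D, F]
Visit J; enqueue B, E, K → queue [A, G, D, F, B, E, K]
Visit A; enqueue C → queue [G, D, F, B, E, K, C]
Visit G → queue [D, F, B, E, K, C]
Visit D → queue [F, B, E, K, C]
Visit F → queue [B, E, K, C]
Visit B → queue [E, K, C]
Visit E → queue [K, C]
Visit K → queue [C]
Visit C → queue []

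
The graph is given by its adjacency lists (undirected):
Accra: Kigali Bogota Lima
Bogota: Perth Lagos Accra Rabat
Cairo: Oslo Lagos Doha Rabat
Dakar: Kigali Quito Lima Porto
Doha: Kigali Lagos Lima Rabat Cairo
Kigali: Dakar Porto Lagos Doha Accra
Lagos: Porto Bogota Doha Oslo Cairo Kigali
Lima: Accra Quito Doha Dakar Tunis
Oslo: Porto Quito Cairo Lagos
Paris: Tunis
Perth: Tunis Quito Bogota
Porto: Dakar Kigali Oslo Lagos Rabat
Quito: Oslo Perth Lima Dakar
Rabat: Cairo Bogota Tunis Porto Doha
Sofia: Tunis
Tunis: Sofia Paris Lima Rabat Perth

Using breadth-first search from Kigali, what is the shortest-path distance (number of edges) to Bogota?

Level 0: Kigali
Level 1: Accra, Dakar, Doha, Lagos, Porto
Level 2: Bogota, Cairo, Lima, Oslo, Quito, Rabat
Level 3: Perth, Tunis
Level 4: Paris, Sofia
Bogota first appears at level 2.

2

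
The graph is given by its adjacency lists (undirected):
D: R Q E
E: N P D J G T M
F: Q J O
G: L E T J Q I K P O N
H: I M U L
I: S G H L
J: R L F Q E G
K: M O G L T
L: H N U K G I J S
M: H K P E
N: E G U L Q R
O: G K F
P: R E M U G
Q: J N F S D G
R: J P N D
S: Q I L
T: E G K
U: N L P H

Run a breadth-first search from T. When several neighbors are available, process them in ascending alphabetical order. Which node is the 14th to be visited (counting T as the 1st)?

Visit T; enqueue E, G, K → queue [E, G, K]
Visit E; enqueue D, J, M, N, P → queue [G, K, D, J, M, N, P]
Visit G; enqueue I, L, O, Q → queue [K, D, J, M, N, P, I, L, O, Q]
Visit K → queue [D, J, M, N, P, I, L, O, Q]
Visit D; enqueue R → queue [J, M, N, P, I, L, O, Q, R]
Visit J; enqueue F → queue [M, N, P, I, L, O, Q, R, F]
Visit M; enqueue H → queue [N, P, I, L, O, Q, R, F, H]
Visit N; enqueue U → queue [P, I, L, O, Q, R, F, H, U]
Visit P → queue [I, L, O, Q, R, F, H, U]
Visit I; enqueue S → queue [L, O, Q, R, F, H, U, S]
Visit L → queue [O, Q, R, F, H, U, S]
Visit O → queue [Q, R, F, H, U, S]
Visit Q → queue [R, F, H, U, S]
Visit R → queue [F, H, U, S]
Visit F → queue [H, U, S]
Visit H → queue [U, S]
Visit U → queue [S]
Visit S → queue []

Visit order: T, E, G, K, D, J, M, N, P, I, L, O, Q, R, F, H, U, S

R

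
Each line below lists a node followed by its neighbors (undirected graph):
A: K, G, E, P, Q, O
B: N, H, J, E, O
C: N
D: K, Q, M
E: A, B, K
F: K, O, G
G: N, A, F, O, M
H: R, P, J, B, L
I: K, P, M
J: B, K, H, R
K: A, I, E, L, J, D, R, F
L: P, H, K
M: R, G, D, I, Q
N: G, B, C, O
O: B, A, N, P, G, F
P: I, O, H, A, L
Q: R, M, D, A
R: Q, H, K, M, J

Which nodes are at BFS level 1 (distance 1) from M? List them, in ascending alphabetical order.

D, G, I, Q, R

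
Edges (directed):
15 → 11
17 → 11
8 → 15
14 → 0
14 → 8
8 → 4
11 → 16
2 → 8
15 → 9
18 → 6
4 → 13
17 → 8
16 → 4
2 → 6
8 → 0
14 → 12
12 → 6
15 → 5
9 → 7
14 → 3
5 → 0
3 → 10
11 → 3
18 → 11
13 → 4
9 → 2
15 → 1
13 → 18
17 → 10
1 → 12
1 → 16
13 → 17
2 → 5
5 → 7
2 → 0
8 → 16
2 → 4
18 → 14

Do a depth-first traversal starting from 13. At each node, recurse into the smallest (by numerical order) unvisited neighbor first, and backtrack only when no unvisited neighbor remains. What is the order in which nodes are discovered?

13, 4, 17, 8, 0, 15, 1, 12, 6, 16, 5, 7, 9, 2, 11, 3, 10, 18, 14

Visit 13
13 → 4
13 → 17
17 → 8
8 → 0
8 → 15
15 → 1
1 → 12
12 → 6
1 → 16
15 → 5
5 → 7
15 → 9
9 → 2
15 → 11
11 → 3
3 → 10
13 → 18
18 → 14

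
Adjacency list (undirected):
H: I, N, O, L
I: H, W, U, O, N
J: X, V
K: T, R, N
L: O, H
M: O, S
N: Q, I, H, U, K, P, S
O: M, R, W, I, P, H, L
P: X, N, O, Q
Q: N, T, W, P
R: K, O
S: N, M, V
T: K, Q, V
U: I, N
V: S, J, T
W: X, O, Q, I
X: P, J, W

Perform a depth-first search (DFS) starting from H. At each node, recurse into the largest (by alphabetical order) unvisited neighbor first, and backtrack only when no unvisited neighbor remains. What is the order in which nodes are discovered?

H, O, W, X, P, Q, T, V, S, N, U, I, K, R, M, J, L

Visit H
H → O
O → W
W → X
X → P
P → Q
Q → T
T → V
V → S
S → N
N → U
U → I
N → K
K → R
S → M
V → J
O → L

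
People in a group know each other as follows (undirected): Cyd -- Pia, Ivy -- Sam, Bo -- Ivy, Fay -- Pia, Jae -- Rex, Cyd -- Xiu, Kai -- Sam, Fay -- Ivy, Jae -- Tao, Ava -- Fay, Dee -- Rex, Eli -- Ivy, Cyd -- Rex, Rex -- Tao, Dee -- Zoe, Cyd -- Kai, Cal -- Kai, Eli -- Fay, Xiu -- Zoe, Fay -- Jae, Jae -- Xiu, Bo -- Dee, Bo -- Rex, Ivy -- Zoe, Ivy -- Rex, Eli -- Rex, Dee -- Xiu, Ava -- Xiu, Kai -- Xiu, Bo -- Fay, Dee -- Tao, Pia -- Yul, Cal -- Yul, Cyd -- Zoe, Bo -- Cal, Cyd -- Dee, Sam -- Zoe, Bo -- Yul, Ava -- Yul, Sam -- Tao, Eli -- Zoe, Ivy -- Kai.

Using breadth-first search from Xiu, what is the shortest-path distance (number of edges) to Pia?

Level 0: Xiu
Level 1: Ava, Cyd, Dee, Jae, Kai, Zoe
Level 2: Bo, Cal, Eli, Fay, Ivy, Pia, Rex, Sam, Tao, Yul
Pia first appears at level 2.

2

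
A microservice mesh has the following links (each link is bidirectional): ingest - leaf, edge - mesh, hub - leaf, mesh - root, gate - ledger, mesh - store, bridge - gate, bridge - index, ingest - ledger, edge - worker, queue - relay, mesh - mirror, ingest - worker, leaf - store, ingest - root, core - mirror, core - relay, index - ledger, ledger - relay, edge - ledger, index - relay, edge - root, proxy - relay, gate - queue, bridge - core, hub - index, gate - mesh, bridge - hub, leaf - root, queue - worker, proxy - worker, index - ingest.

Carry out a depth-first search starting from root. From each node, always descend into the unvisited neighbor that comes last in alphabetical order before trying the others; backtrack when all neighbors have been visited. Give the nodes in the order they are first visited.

root -> mesh -> store -> leaf -> ingest -> worker -> queue -> relay -> proxy -> ledger -> index -> hub -> bridge -> gate -> core -> mirror -> edge

Visit root
root → mesh
mesh → store
store → leaf
leaf → ingest
ingest → worker
worker → queue
queue → relay
relay → proxy
relay → ledger
ledger → index
index → hub
hub → bridge
bridge → gate
bridge → core
core → mirror
ledger → edge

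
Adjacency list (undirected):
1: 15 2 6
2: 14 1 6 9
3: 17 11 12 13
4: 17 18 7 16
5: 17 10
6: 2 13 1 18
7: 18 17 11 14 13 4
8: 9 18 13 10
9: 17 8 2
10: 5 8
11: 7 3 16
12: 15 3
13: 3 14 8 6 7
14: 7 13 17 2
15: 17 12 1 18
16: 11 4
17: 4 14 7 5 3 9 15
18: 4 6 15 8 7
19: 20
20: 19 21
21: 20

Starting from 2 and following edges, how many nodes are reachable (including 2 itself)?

18

BFS from 2 visits: 2, 14, 1, 6, 9, 7, 13, 17, 15, 18, 8, 11, 4, 3, 5, 12, 10, 16
Reachable nodes: 18 of 21 total.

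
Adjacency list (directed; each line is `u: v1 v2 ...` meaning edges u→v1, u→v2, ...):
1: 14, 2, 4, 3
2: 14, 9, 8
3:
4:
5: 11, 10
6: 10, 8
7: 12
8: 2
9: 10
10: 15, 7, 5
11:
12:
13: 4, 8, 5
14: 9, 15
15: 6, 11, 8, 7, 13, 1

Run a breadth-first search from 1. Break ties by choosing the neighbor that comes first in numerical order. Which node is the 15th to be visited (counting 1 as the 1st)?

12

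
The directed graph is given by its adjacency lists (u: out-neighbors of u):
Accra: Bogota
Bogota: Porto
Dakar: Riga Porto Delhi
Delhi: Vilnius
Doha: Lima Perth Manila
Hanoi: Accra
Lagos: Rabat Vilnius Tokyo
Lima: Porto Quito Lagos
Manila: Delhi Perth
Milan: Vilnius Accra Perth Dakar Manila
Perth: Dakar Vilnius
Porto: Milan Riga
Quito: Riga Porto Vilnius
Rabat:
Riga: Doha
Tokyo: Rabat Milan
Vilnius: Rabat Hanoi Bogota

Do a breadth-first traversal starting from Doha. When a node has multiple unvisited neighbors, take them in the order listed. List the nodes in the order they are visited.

Visit Doha; enqueue Lima, Perth, Manila → queue [Lima, Perth, Manila]
Visit Lima; enqueue Porto, Quito, Lagos → queue [Perth, Manila, Porto, Quito, Lagos]
Visit Perth; enqueue Dakar, Vilnius → queue [Manila, Porto, Quito, Lagos, Dakar, Vilnius]
Visit Manila; enqueue Delhi → queue [Porto, Quito, Lagos, Dakar, Vilnius, Delhi]
Visit Porto; enqueue Milan, Riga → queue [Quito, Lagos, Dakar, Vilnius, Delhi, Milan, Riga]
Visit Quito → queue [Lagos, Dakar, Vilnius, Delhi, Milan, Riga]
Visit Lagos; enqueue Rabat, Tokyo → queue [Dakar, Vilnius, Delhi, Milan, Riga, Rabat, Tokyo]
Visit Dakar → queue [Vilnius, Delhi, Milan, Riga, Rabat, Tokyo]
Visit Vilnius; enqueue Hanoi, Bogota → queue [Delhi, Milan, Riga, Rabat, Tokyo, Hanoi, Bogota]
Visit Delhi → queue [Milan, Riga, Rabat, Tokyo, Hanoi, Bogota]
Visit Milan; enqueue Accra → queue [Riga, Rabat, Tokyo, Hanoi, Bogota, Accra]
Visit Riga → queue [Rabat, Tokyo, Hanoi, Bogota, Accra]
Visit Rabat → queue [Tokyo, Hanoi, Bogota, Accra]
Visit Tokyo → queue [Hanoi, Bogota, Accra]
Visit Hanoi → queue [Bogota, Accra]
Visit Bogota → queue [Accra]
Visit Accra → queue []

Doha → Lima → Perth → Manila → Porto → Quito → Lagos → Dakar → Vilnius → Delhi → Milan → Riga → Rabat → Tokyo → Hanoi → Bogota → Accra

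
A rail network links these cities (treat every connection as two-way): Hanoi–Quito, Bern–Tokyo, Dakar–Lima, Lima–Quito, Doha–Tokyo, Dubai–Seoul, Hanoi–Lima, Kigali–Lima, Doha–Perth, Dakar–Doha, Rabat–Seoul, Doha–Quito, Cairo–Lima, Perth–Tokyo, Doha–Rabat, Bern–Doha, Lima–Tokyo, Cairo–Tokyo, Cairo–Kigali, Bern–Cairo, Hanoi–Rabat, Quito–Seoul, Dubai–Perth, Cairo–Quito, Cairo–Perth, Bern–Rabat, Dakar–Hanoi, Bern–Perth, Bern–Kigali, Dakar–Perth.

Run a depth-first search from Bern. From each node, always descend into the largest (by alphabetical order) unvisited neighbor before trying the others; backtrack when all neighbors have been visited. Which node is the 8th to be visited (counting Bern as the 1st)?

Quito

Visit Bern
Bern → Tokyo
Tokyo → Perth
Perth → Dubai
Dubai → Seoul
Seoul → Rabat
Rabat → Hanoi
Hanoi → Quito
Quito → Lima
Lima → Kigali
Kigali → Cairo
Lima → Dakar
Dakar → Doha

Visit order: Bern, Tokyo, Perth, Dubai, Seoul, Rabat, Hanoi, Quito, Lima, Kigali, Cairo, Dakar, Doha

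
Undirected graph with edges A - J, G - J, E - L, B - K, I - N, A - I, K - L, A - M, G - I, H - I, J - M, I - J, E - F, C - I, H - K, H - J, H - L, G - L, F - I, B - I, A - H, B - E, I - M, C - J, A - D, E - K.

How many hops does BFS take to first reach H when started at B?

2

Level 0: B
Level 1: E, I, K
Level 2: A, C, F, G, H, J, L, M, N
Level 3: D
H first appears at level 2.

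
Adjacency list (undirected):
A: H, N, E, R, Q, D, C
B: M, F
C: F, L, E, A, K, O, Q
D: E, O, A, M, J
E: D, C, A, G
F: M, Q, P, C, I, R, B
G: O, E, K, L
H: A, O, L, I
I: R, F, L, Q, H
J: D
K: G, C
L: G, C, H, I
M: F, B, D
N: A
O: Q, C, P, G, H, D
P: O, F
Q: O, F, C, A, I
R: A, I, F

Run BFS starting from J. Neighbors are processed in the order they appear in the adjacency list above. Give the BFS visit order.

Visit J; enqueue D → queue [D]
Visit D; enqueue E, O, A, M → queue [E, O, A, M]
Visit E; enqueue C, G → queue [O, A, M, C, G]
Visit O; enqueue Q, P, H → queue [A, M, C, G, Q, P, H]
Visit A; enqueue N, R → queue [M, C, G, Q, P, H, N, R]
Visit M; enqueue F, B → queue [C, G, Q, P, H, N, R, F, B]
Visit C; enqueue L, K → queue [G, Q, P, H, N, R, F, B, L, K]
Visit G → queue [Q, P, H, N, R, F, B, L, K]
Visit Q; enqueue I → queue [P, H, N, R, F, B, L, K, I]
Visit P → queue [H, N, R, F, B, L, K, I]
Visit H → queue [N, R, F, B, L, K, I]
Visit N → queue [R, F, B, L, K, I]
Visit R → queue [F, B, L, K, I]
Visit F → queue [B, L, K, I]
Visit B → queue [L, K, I]
Visit L → queue [K, I]
Visit K → queue [I]
Visit I → queue []

J, D, E, O, A, M, C, G, Q, P, H, N, R, F, B, L, K, I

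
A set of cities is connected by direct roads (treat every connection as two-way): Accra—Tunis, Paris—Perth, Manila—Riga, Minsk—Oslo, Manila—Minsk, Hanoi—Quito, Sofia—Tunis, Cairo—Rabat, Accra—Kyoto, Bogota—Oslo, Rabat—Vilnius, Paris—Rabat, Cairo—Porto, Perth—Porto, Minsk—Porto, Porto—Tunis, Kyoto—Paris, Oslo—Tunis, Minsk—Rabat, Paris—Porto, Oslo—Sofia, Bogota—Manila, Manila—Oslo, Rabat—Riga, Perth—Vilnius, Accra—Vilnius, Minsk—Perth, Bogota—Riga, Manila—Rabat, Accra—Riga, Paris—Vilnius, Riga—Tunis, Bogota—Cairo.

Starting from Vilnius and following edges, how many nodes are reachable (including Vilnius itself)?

BFS from Vilnius visits: Vilnius, Rabat, Perth, Paris, Accra, Riga, Minsk, Manila, Cairo, Porto, Kyoto, Tunis, Bogota, Oslo, Sofia
Reachable nodes: 15 of 17 total.

15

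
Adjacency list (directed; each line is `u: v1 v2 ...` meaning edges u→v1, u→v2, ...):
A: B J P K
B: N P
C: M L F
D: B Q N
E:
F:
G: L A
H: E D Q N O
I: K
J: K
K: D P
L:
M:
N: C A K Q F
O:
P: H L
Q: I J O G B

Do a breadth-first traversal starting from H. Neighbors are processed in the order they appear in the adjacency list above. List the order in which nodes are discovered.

H → E → D → Q → N → O → B → I → J → G → C → A → K → F → P → L → M

Visit H; enqueue E, D, Q, N, O → queue [E, D, Q, N, O]
Visit E → queue [D, Q, N, O]
Visit D; enqueue B → queue [Q, N, O, B]
Visit Q; enqueue I, J, G → queue [N, O, B, I, J, G]
Visit N; enqueue C, A, K, F → queue [O, B, I, J, G, C, A, K, F]
Visit O → queue [B, I, J, G, C, A, K, F]
Visit B; enqueue P → queue [I, J, G, C, A, K, F, P]
Visit I → queue [J, G, C, A, K, F, P]
Visit J → queue [G, C, A, K, F, P]
Visit G; enqueue L → queue [C, A, K, F, P, L]
Visit C; enqueue M → queue [A, K, F, P, L, M]
Visit A → queue [K, F, P, L, M]
Visit K → queue [F, P, L, M]
Visit F → queue [P, L, M]
Visit P → queue [L, M]
Visit L → queue [M]
Visit M → queue []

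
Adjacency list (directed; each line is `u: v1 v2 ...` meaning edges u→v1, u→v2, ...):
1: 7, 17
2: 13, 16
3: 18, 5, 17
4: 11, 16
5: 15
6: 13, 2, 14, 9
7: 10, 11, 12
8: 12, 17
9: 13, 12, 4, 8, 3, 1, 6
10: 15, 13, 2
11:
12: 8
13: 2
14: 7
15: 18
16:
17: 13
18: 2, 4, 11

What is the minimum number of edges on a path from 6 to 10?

Level 0: 6
Level 1: 2, 9, 13, 14
Level 2: 1, 3, 4, 7, 8, 12, 16
Level 3: 5, 10, 11, 17, 18
Level 4: 15
10 first appears at level 3.

3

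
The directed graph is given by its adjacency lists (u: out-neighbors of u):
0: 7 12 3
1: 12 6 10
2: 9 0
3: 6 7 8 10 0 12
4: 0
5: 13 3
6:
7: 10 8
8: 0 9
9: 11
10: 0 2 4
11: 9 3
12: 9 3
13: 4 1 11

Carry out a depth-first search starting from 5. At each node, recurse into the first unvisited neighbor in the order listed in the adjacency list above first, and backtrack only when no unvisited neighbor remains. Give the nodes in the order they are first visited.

Visit 5
5 → 13
13 → 4
4 → 0
0 → 7
7 → 10
10 → 2
2 → 9
9 → 11
11 → 3
3 → 6
3 → 8
3 → 12
13 → 1

5 → 13 → 4 → 0 → 7 → 10 → 2 → 9 → 11 → 3 → 6 → 8 → 12 → 1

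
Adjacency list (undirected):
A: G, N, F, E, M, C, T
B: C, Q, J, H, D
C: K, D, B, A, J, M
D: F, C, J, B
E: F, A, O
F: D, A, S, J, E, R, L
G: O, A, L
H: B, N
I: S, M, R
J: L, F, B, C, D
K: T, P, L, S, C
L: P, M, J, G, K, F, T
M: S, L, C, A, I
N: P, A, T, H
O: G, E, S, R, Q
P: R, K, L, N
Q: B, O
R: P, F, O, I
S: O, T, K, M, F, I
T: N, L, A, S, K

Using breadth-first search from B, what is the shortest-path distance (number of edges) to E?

Level 0: B
Level 1: C, D, H, J, Q
Level 2: A, F, K, L, M, N, O
Level 3: E, G, I, P, R, S, T
E first appears at level 3.

3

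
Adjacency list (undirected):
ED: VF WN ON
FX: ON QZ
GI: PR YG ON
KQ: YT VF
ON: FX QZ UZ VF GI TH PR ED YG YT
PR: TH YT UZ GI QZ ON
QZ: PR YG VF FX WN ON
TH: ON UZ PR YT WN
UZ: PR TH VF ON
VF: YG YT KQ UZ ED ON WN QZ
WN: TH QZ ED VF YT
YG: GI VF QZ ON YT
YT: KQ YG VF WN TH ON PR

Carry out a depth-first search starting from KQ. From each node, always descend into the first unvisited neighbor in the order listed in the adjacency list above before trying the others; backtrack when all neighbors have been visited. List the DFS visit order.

KQ, YT, YG, GI, PR, TH, ON, FX, QZ, VF, UZ, ED, WN

Visit KQ
KQ → YT
YT → YG
YG → GI
GI → PR
PR → TH
TH → ON
ON → FX
FX → QZ
QZ → VF
VF → UZ
VF → ED
ED → WN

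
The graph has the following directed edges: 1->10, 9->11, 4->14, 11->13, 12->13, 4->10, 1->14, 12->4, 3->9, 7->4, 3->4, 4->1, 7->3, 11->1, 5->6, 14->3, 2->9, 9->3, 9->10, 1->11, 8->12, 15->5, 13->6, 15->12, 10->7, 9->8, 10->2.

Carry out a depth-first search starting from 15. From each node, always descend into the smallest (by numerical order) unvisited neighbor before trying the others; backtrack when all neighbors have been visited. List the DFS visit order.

Visit 15
15 → 5
5 → 6
15 → 12
12 → 4
4 → 1
1 → 10
10 → 2
2 → 9
9 → 3
9 → 8
9 → 11
11 → 13
10 → 7
1 → 14

15 -> 5 -> 6 -> 12 -> 4 -> 1 -> 10 -> 2 -> 9 -> 3 -> 8 -> 11 -> 13 -> 7 -> 14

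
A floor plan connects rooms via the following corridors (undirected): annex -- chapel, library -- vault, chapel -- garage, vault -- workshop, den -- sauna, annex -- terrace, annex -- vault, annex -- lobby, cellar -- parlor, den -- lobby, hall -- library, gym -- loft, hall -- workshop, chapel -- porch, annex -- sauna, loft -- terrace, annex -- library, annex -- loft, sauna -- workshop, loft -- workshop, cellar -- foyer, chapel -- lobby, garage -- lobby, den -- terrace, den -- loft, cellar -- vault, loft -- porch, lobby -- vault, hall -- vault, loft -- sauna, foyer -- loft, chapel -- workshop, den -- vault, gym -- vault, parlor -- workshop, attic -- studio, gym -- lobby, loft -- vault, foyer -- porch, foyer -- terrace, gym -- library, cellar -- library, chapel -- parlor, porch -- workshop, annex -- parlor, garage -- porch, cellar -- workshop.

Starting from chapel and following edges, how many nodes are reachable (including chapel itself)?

BFS from chapel visits: chapel, annex, garage, lobby, parlor, porch, workshop, library, loft, sauna, terrace, vault, den, gym, cellar, foyer, hall
Reachable nodes: 17 of 19 total.

17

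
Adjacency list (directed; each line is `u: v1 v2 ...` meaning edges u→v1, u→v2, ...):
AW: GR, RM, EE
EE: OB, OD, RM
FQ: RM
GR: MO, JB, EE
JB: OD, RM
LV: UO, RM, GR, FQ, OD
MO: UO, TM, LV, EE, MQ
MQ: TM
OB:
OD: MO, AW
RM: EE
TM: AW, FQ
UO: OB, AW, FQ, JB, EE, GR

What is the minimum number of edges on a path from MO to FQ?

2

Level 0: MO
Level 1: EE, LV, MQ, TM, UO
Level 2: AW, FQ, GR, JB, OB, OD, RM
FQ first appears at level 2.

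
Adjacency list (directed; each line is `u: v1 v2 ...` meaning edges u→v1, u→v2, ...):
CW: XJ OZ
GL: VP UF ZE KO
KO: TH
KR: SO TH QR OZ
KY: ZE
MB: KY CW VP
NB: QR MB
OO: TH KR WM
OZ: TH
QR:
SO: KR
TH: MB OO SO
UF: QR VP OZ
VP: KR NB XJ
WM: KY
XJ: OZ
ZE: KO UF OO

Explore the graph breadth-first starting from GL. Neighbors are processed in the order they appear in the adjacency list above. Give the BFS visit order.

GL -> VP -> UF -> ZE -> KO -> KR -> NB -> XJ -> QR -> OZ -> OO -> TH -> SO -> MB -> WM -> KY -> CW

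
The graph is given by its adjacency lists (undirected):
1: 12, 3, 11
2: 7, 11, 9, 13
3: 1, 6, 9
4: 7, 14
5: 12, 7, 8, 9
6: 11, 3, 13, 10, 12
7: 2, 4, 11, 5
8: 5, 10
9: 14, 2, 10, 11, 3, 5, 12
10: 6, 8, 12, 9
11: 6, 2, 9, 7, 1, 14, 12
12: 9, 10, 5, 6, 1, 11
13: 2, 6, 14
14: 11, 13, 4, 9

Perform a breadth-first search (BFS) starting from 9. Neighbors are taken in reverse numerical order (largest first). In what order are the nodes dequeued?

9 14 12 11 10 5 3 2 13 4 6 1 7 8

Visit 9; enqueue 14, 12, 11, 10, 5, 3, 2 → queue [14, 12, 11, 10, 5, 3, 2]
Visit 14; enqueue 13, 4 → queue [12, 11, 10, 5, 3, 2, 13, 4]
Visit 12; enqueue 6, 1 → queue [11, 10, 5, 3, 2, 13, 4, 6, 1]
Visit 11; enqueue 7 → queue [10, 5, 3, 2, 13, 4, 6, 1, 7]
Visit 10; enqueue 8 → queue [5, 3, 2, 13, 4, 6, 1, 7, 8]
Visit 5 → queue [3, 2, 13, 4, 6, 1, 7, 8]
Visit 3 → queue [2, 13, 4, 6, 1, 7, 8]
Visit 2 → queue [13, 4, 6, 1, 7, 8]
Visit 13 → queue [4, 6, 1, 7, 8]
Visit 4 → queue [6, 1, 7, 8]
Visit 6 → queue [1, 7, 8]
Visit 1 → queue [7, 8]
Visit 7 → queue [8]
Visit 8 → queue []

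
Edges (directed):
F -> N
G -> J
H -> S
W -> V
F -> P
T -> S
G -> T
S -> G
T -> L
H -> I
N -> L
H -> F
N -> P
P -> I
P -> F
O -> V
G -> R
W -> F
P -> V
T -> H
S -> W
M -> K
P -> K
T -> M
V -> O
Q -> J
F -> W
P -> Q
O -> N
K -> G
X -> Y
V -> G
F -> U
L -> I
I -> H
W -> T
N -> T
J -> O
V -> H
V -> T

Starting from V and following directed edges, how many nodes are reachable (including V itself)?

BFS from V visits: V, T, O, H, G, S, M, L, N, I, F, R, J, W, K, P, U, Q
Reachable nodes: 18 of 20 total.

18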